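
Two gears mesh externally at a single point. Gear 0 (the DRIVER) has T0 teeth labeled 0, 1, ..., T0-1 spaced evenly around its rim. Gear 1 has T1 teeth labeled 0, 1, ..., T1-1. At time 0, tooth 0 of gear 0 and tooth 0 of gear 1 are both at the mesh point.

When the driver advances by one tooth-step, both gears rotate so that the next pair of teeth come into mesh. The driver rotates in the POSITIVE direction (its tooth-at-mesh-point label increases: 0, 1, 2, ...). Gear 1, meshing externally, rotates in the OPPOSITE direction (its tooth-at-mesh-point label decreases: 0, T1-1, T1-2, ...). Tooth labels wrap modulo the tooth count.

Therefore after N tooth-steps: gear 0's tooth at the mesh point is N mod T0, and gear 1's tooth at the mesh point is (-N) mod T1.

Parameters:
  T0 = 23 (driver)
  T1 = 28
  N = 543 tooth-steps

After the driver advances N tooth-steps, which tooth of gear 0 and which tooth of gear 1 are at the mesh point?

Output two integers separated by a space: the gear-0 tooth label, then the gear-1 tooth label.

Answer: 14 17

Derivation:
Gear 0 (driver, T0=23): tooth at mesh = N mod T0
  543 = 23 * 23 + 14, so 543 mod 23 = 14
  gear 0 tooth = 14
Gear 1 (driven, T1=28): tooth at mesh = (-N) mod T1
  543 = 19 * 28 + 11, so 543 mod 28 = 11
  (-543) mod 28 = (-11) mod 28 = 28 - 11 = 17
Mesh after 543 steps: gear-0 tooth 14 meets gear-1 tooth 17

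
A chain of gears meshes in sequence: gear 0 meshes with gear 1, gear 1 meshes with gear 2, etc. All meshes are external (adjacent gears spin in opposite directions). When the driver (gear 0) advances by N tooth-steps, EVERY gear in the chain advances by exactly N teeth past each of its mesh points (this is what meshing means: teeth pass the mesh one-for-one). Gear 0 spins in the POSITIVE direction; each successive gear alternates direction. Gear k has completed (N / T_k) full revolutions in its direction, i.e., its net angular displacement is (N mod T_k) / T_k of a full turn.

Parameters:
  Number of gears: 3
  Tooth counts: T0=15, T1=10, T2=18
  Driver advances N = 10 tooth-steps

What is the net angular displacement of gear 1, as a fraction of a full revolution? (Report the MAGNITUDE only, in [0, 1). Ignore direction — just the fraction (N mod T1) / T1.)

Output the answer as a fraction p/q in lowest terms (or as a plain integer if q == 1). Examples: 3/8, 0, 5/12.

Answer: 0

Derivation:
Chain of 3 gears, tooth counts: [15, 10, 18]
  gear 0: T0=15, direction=positive, advance = 10 mod 15 = 10 teeth = 10/15 turn
  gear 1: T1=10, direction=negative, advance = 10 mod 10 = 0 teeth = 0/10 turn
  gear 2: T2=18, direction=positive, advance = 10 mod 18 = 10 teeth = 10/18 turn
Gear 1: 10 mod 10 = 0
Fraction = 0 / 10 = 0/1 (gcd(0,10)=10) = 0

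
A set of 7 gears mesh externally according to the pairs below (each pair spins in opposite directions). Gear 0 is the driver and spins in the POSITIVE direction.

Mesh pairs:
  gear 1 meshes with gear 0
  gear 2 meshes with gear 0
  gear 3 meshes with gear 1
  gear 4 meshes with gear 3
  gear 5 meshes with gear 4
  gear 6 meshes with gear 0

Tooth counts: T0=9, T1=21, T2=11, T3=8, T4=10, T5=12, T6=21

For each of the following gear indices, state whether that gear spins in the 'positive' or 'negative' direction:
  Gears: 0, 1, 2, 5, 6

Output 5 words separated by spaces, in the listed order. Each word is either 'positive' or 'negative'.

Gear 0 (driver): positive (depth 0)
  gear 1: meshes with gear 0 -> depth 1 -> negative (opposite of gear 0)
  gear 2: meshes with gear 0 -> depth 1 -> negative (opposite of gear 0)
  gear 3: meshes with gear 1 -> depth 2 -> positive (opposite of gear 1)
  gear 4: meshes with gear 3 -> depth 3 -> negative (opposite of gear 3)
  gear 5: meshes with gear 4 -> depth 4 -> positive (opposite of gear 4)
  gear 6: meshes with gear 0 -> depth 1 -> negative (opposite of gear 0)
Queried indices 0, 1, 2, 5, 6 -> positive, negative, negative, positive, negative

Answer: positive negative negative positive negative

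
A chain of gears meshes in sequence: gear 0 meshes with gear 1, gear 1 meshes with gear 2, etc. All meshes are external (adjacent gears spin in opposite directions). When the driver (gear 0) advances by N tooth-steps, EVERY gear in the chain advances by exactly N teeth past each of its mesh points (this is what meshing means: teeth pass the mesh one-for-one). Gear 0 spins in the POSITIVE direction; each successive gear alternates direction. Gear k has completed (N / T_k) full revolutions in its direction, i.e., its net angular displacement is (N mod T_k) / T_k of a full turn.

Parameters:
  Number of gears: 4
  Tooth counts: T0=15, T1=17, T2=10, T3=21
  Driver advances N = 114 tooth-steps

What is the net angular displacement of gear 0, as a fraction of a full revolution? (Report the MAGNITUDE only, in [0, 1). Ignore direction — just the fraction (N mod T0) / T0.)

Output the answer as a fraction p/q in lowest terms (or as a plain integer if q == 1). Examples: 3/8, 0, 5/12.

Chain of 4 gears, tooth counts: [15, 17, 10, 21]
  gear 0: T0=15, direction=positive, advance = 114 mod 15 = 9 teeth = 9/15 turn
  gear 1: T1=17, direction=negative, advance = 114 mod 17 = 12 teeth = 12/17 turn
  gear 2: T2=10, direction=positive, advance = 114 mod 10 = 4 teeth = 4/10 turn
  gear 3: T3=21, direction=negative, advance = 114 mod 21 = 9 teeth = 9/21 turn
Gear 0: 114 mod 15 = 9
Fraction = 9 / 15 = 3/5 (gcd(9,15)=3) = 3/5

Answer: 3/5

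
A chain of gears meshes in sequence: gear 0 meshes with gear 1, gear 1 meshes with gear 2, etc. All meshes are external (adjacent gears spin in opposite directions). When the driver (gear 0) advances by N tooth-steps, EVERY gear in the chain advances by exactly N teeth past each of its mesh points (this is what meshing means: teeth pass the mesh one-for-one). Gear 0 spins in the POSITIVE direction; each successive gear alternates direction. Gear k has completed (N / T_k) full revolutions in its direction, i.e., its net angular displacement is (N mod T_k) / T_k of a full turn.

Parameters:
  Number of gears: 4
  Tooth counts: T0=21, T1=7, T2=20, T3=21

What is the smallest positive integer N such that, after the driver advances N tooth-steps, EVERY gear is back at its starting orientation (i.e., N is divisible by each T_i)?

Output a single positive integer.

Gear k returns to start when N is a multiple of T_k.
All gears at start simultaneously when N is a common multiple of [21, 7, 20, 21]; the smallest such N is lcm(21, 7, 20, 21).
Start: lcm = T0 = 21
Fold in T1=7: gcd(21, 7) = 7; lcm(21, 7) = 21 * 7 / 7 = 147 / 7 = 21
Fold in T2=20: gcd(21, 20) = 1; lcm(21, 20) = 21 * 20 / 1 = 420 / 1 = 420
Fold in T3=21: gcd(420, 21) = 21; lcm(420, 21) = 420 * 21 / 21 = 8820 / 21 = 420
Full cycle length = 420

Answer: 420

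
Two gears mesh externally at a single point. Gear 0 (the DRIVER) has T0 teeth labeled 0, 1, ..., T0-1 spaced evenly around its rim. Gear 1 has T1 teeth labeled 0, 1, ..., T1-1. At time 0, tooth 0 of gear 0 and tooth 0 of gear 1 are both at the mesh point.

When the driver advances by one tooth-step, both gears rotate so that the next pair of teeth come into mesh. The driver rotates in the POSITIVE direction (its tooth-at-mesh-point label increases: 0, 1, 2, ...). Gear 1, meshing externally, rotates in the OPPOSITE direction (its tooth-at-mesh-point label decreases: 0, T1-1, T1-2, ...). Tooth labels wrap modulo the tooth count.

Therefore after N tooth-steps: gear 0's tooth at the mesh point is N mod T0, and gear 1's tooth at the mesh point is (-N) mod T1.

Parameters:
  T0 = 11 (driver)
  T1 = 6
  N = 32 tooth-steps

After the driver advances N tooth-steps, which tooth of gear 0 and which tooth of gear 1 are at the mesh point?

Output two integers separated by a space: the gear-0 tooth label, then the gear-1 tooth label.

Answer: 10 4

Derivation:
Gear 0 (driver, T0=11): tooth at mesh = N mod T0
  32 = 2 * 11 + 10, so 32 mod 11 = 10
  gear 0 tooth = 10
Gear 1 (driven, T1=6): tooth at mesh = (-N) mod T1
  32 = 5 * 6 + 2, so 32 mod 6 = 2
  (-32) mod 6 = (-2) mod 6 = 6 - 2 = 4
Mesh after 32 steps: gear-0 tooth 10 meets gear-1 tooth 4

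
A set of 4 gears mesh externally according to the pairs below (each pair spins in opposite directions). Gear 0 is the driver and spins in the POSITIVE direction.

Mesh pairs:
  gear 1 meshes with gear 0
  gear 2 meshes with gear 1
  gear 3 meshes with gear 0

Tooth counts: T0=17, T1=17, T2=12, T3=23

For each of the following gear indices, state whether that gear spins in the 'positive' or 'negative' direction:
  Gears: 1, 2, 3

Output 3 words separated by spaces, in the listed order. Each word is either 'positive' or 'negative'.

Answer: negative positive negative

Derivation:
Gear 0 (driver): positive (depth 0)
  gear 1: meshes with gear 0 -> depth 1 -> negative (opposite of gear 0)
  gear 2: meshes with gear 1 -> depth 2 -> positive (opposite of gear 1)
  gear 3: meshes with gear 0 -> depth 1 -> negative (opposite of gear 0)
Queried indices 1, 2, 3 -> negative, positive, negative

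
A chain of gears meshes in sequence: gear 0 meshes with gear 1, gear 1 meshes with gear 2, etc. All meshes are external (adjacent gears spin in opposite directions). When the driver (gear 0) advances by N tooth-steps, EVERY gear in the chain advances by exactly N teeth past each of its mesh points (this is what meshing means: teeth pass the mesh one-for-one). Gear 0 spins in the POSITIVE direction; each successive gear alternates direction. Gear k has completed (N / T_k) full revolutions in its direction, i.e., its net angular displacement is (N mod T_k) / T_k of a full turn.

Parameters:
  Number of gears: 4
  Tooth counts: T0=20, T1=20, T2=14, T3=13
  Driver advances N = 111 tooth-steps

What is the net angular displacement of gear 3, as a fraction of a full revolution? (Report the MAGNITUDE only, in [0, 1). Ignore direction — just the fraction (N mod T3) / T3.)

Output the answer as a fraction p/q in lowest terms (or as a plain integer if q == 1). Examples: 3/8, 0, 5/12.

Chain of 4 gears, tooth counts: [20, 20, 14, 13]
  gear 0: T0=20, direction=positive, advance = 111 mod 20 = 11 teeth = 11/20 turn
  gear 1: T1=20, direction=negative, advance = 111 mod 20 = 11 teeth = 11/20 turn
  gear 2: T2=14, direction=positive, advance = 111 mod 14 = 13 teeth = 13/14 turn
  gear 3: T3=13, direction=negative, advance = 111 mod 13 = 7 teeth = 7/13 turn
Gear 3: 111 mod 13 = 7
Fraction = 7 / 13 = 7/13 (gcd(7,13)=1) = 7/13

Answer: 7/13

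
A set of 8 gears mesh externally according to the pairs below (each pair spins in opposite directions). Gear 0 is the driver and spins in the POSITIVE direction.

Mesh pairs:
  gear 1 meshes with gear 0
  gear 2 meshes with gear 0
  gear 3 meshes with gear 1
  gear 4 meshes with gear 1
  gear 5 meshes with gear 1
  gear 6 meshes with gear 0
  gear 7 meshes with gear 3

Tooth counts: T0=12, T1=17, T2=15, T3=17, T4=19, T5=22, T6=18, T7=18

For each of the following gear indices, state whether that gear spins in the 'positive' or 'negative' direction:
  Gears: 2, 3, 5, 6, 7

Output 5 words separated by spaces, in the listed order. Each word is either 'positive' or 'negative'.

Gear 0 (driver): positive (depth 0)
  gear 1: meshes with gear 0 -> depth 1 -> negative (opposite of gear 0)
  gear 2: meshes with gear 0 -> depth 1 -> negative (opposite of gear 0)
  gear 3: meshes with gear 1 -> depth 2 -> positive (opposite of gear 1)
  gear 4: meshes with gear 1 -> depth 2 -> positive (opposite of gear 1)
  gear 5: meshes with gear 1 -> depth 2 -> positive (opposite of gear 1)
  gear 6: meshes with gear 0 -> depth 1 -> negative (opposite of gear 0)
  gear 7: meshes with gear 3 -> depth 3 -> negative (opposite of gear 3)
Queried indices 2, 3, 5, 6, 7 -> negative, positive, positive, negative, negative

Answer: negative positive positive negative negative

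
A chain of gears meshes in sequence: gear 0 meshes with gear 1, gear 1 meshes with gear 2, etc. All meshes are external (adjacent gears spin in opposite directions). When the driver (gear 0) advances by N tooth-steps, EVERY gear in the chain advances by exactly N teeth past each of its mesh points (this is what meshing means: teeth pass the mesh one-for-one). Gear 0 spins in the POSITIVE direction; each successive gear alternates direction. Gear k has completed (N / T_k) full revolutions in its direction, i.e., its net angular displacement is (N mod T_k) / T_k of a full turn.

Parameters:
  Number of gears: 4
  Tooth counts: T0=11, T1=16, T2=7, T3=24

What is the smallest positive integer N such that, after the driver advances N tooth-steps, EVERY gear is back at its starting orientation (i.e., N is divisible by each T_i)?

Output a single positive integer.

Answer: 3696

Derivation:
Gear k returns to start when N is a multiple of T_k.
All gears at start simultaneously when N is a common multiple of [11, 16, 7, 24]; the smallest such N is lcm(11, 16, 7, 24).
Start: lcm = T0 = 11
Fold in T1=16: gcd(11, 16) = 1; lcm(11, 16) = 11 * 16 / 1 = 176 / 1 = 176
Fold in T2=7: gcd(176, 7) = 1; lcm(176, 7) = 176 * 7 / 1 = 1232 / 1 = 1232
Fold in T3=24: gcd(1232, 24) = 8; lcm(1232, 24) = 1232 * 24 / 8 = 29568 / 8 = 3696
Full cycle length = 3696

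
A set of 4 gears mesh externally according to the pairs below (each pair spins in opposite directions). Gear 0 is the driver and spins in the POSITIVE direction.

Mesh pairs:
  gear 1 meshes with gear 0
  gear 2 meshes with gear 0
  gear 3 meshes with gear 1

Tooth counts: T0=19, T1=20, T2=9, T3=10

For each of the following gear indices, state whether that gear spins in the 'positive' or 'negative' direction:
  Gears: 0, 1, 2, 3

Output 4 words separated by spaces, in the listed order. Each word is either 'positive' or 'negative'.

Gear 0 (driver): positive (depth 0)
  gear 1: meshes with gear 0 -> depth 1 -> negative (opposite of gear 0)
  gear 2: meshes with gear 0 -> depth 1 -> negative (opposite of gear 0)
  gear 3: meshes with gear 1 -> depth 2 -> positive (opposite of gear 1)
Queried indices 0, 1, 2, 3 -> positive, negative, negative, positive

Answer: positive negative negative positive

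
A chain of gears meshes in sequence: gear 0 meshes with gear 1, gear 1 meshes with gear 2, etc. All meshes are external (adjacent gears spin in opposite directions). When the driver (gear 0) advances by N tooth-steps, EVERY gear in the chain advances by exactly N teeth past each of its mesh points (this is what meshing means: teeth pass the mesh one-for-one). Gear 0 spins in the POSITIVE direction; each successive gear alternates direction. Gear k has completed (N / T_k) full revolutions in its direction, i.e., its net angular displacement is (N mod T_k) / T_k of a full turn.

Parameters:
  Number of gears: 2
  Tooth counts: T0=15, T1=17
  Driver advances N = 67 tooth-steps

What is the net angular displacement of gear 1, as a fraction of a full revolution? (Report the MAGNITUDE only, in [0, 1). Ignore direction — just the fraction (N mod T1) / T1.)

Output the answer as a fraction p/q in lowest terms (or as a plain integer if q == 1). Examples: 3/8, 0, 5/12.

Answer: 16/17

Derivation:
Chain of 2 gears, tooth counts: [15, 17]
  gear 0: T0=15, direction=positive, advance = 67 mod 15 = 7 teeth = 7/15 turn
  gear 1: T1=17, direction=negative, advance = 67 mod 17 = 16 teeth = 16/17 turn
Gear 1: 67 mod 17 = 16
Fraction = 16 / 17 = 16/17 (gcd(16,17)=1) = 16/17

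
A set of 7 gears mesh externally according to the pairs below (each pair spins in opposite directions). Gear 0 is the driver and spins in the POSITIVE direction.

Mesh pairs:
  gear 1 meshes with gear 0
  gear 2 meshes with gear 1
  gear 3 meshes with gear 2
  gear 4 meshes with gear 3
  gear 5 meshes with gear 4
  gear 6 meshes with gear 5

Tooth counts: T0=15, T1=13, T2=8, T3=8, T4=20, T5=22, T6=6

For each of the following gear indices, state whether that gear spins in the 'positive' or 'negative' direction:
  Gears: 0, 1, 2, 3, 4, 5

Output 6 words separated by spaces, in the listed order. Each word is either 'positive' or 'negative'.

Gear 0 (driver): positive (depth 0)
  gear 1: meshes with gear 0 -> depth 1 -> negative (opposite of gear 0)
  gear 2: meshes with gear 1 -> depth 2 -> positive (opposite of gear 1)
  gear 3: meshes with gear 2 -> depth 3 -> negative (opposite of gear 2)
  gear 4: meshes with gear 3 -> depth 4 -> positive (opposite of gear 3)
  gear 5: meshes with gear 4 -> depth 5 -> negative (opposite of gear 4)
  gear 6: meshes with gear 5 -> depth 6 -> positive (opposite of gear 5)
Queried indices 0, 1, 2, 3, 4, 5 -> positive, negative, positive, negative, positive, negative

Answer: positive negative positive negative positive negative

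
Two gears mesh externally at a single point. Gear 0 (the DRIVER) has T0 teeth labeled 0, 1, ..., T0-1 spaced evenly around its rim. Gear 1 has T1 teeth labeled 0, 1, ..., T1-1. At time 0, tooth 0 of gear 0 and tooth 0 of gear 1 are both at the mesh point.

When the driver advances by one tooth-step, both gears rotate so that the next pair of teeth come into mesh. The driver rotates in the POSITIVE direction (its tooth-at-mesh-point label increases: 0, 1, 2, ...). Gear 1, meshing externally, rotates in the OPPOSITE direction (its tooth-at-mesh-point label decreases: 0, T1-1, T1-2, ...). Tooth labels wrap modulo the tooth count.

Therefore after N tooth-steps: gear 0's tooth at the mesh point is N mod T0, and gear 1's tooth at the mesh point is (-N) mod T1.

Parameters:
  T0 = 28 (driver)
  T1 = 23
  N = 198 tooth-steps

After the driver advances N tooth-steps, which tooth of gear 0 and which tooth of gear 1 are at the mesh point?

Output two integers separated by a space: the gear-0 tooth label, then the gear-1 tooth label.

Gear 0 (driver, T0=28): tooth at mesh = N mod T0
  198 = 7 * 28 + 2, so 198 mod 28 = 2
  gear 0 tooth = 2
Gear 1 (driven, T1=23): tooth at mesh = (-N) mod T1
  198 = 8 * 23 + 14, so 198 mod 23 = 14
  (-198) mod 23 = (-14) mod 23 = 23 - 14 = 9
Mesh after 198 steps: gear-0 tooth 2 meets gear-1 tooth 9

Answer: 2 9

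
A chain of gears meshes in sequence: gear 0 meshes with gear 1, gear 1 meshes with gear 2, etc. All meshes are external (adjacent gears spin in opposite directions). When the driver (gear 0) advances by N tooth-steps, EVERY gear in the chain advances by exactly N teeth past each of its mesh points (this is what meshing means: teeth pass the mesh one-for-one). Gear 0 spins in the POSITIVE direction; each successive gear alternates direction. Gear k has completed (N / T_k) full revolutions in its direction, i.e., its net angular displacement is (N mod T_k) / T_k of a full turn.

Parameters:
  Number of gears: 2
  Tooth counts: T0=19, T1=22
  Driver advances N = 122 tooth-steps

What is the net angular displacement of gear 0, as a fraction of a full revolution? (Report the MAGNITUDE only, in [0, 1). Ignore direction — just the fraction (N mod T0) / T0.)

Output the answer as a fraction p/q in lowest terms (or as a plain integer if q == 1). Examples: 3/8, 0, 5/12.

Chain of 2 gears, tooth counts: [19, 22]
  gear 0: T0=19, direction=positive, advance = 122 mod 19 = 8 teeth = 8/19 turn
  gear 1: T1=22, direction=negative, advance = 122 mod 22 = 12 teeth = 12/22 turn
Gear 0: 122 mod 19 = 8
Fraction = 8 / 19 = 8/19 (gcd(8,19)=1) = 8/19

Answer: 8/19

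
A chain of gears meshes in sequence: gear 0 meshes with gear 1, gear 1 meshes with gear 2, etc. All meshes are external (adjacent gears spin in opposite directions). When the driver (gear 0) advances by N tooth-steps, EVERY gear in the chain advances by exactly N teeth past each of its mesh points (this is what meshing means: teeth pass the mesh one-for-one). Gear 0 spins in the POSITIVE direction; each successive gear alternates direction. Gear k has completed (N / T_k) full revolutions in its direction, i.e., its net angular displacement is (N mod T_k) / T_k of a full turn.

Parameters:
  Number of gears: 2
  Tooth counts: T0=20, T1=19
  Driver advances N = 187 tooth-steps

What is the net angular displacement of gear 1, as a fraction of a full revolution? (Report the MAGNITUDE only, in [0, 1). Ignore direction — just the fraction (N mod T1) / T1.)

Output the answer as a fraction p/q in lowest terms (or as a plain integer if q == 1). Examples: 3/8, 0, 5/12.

Chain of 2 gears, tooth counts: [20, 19]
  gear 0: T0=20, direction=positive, advance = 187 mod 20 = 7 teeth = 7/20 turn
  gear 1: T1=19, direction=negative, advance = 187 mod 19 = 16 teeth = 16/19 turn
Gear 1: 187 mod 19 = 16
Fraction = 16 / 19 = 16/19 (gcd(16,19)=1) = 16/19

Answer: 16/19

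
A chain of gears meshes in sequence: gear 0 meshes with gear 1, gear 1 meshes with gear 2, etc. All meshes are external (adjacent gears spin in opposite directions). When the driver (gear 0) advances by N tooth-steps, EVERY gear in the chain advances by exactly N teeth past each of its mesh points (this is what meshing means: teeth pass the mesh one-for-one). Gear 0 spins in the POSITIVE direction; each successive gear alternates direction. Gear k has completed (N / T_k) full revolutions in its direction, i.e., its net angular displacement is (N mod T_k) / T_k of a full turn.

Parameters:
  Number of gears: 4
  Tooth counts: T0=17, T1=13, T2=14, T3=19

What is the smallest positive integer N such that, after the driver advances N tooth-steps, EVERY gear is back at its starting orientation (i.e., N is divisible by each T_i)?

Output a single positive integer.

Answer: 58786

Derivation:
Gear k returns to start when N is a multiple of T_k.
All gears at start simultaneously when N is a common multiple of [17, 13, 14, 19]; the smallest such N is lcm(17, 13, 14, 19).
Start: lcm = T0 = 17
Fold in T1=13: gcd(17, 13) = 1; lcm(17, 13) = 17 * 13 / 1 = 221 / 1 = 221
Fold in T2=14: gcd(221, 14) = 1; lcm(221, 14) = 221 * 14 / 1 = 3094 / 1 = 3094
Fold in T3=19: gcd(3094, 19) = 1; lcm(3094, 19) = 3094 * 19 / 1 = 58786 / 1 = 58786
Full cycle length = 58786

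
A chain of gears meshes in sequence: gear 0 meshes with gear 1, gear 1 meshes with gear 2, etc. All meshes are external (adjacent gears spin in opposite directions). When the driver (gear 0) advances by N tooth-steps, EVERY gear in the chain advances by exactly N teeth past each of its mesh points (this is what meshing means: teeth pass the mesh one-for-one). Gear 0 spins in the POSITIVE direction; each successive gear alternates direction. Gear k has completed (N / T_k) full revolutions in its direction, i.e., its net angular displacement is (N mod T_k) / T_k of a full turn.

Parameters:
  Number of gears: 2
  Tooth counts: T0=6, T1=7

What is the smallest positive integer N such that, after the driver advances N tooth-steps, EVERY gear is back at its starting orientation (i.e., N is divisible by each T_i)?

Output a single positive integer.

Gear k returns to start when N is a multiple of T_k.
All gears at start simultaneously when N is a common multiple of [6, 7]; the smallest such N is lcm(6, 7).
Start: lcm = T0 = 6
Fold in T1=7: gcd(6, 7) = 1; lcm(6, 7) = 6 * 7 / 1 = 42 / 1 = 42
Full cycle length = 42

Answer: 42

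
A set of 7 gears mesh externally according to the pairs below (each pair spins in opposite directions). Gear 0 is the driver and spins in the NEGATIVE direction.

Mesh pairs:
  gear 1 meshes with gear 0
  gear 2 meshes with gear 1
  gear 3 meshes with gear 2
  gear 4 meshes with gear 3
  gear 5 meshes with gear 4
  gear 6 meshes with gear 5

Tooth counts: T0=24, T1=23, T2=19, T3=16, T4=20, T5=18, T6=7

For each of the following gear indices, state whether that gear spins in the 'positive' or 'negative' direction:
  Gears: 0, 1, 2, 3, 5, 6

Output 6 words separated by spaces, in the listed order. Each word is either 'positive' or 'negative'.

Gear 0 (driver): negative (depth 0)
  gear 1: meshes with gear 0 -> depth 1 -> positive (opposite of gear 0)
  gear 2: meshes with gear 1 -> depth 2 -> negative (opposite of gear 1)
  gear 3: meshes with gear 2 -> depth 3 -> positive (opposite of gear 2)
  gear 4: meshes with gear 3 -> depth 4 -> negative (opposite of gear 3)
  gear 5: meshes with gear 4 -> depth 5 -> positive (opposite of gear 4)
  gear 6: meshes with gear 5 -> depth 6 -> negative (opposite of gear 5)
Queried indices 0, 1, 2, 3, 5, 6 -> negative, positive, negative, positive, positive, negative

Answer: negative positive negative positive positive negative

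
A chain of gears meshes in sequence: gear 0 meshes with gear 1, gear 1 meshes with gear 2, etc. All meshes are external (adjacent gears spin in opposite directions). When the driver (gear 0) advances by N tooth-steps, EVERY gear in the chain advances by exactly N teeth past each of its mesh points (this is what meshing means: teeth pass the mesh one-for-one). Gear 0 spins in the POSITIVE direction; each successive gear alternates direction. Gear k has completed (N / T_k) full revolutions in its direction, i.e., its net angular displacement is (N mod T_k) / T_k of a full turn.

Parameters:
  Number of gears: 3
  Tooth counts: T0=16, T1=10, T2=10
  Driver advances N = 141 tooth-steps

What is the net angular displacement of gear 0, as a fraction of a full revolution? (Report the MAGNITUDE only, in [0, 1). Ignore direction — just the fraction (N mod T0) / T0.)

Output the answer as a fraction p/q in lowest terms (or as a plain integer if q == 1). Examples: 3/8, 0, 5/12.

Answer: 13/16

Derivation:
Chain of 3 gears, tooth counts: [16, 10, 10]
  gear 0: T0=16, direction=positive, advance = 141 mod 16 = 13 teeth = 13/16 turn
  gear 1: T1=10, direction=negative, advance = 141 mod 10 = 1 teeth = 1/10 turn
  gear 2: T2=10, direction=positive, advance = 141 mod 10 = 1 teeth = 1/10 turn
Gear 0: 141 mod 16 = 13
Fraction = 13 / 16 = 13/16 (gcd(13,16)=1) = 13/16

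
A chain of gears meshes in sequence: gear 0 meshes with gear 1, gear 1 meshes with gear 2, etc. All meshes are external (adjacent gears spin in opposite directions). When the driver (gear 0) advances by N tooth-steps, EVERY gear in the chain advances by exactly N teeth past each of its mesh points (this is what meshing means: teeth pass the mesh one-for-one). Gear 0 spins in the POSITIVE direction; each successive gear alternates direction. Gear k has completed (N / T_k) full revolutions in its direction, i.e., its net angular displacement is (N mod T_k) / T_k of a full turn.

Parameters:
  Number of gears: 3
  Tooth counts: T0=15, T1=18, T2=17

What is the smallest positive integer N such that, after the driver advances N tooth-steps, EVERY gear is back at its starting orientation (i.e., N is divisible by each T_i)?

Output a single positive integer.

Gear k returns to start when N is a multiple of T_k.
All gears at start simultaneously when N is a common multiple of [15, 18, 17]; the smallest such N is lcm(15, 18, 17).
Start: lcm = T0 = 15
Fold in T1=18: gcd(15, 18) = 3; lcm(15, 18) = 15 * 18 / 3 = 270 / 3 = 90
Fold in T2=17: gcd(90, 17) = 1; lcm(90, 17) = 90 * 17 / 1 = 1530 / 1 = 1530
Full cycle length = 1530

Answer: 1530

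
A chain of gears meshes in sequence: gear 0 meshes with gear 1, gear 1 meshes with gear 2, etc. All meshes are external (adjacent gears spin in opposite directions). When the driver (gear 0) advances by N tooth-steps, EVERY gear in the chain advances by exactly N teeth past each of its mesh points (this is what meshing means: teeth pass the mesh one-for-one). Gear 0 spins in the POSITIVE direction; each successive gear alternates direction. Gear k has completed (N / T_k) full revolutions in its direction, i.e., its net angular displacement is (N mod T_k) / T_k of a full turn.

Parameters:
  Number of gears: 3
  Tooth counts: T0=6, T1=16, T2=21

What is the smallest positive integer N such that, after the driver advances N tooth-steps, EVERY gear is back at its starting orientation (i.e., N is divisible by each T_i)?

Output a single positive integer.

Answer: 336

Derivation:
Gear k returns to start when N is a multiple of T_k.
All gears at start simultaneously when N is a common multiple of [6, 16, 21]; the smallest such N is lcm(6, 16, 21).
Start: lcm = T0 = 6
Fold in T1=16: gcd(6, 16) = 2; lcm(6, 16) = 6 * 16 / 2 = 96 / 2 = 48
Fold in T2=21: gcd(48, 21) = 3; lcm(48, 21) = 48 * 21 / 3 = 1008 / 3 = 336
Full cycle length = 336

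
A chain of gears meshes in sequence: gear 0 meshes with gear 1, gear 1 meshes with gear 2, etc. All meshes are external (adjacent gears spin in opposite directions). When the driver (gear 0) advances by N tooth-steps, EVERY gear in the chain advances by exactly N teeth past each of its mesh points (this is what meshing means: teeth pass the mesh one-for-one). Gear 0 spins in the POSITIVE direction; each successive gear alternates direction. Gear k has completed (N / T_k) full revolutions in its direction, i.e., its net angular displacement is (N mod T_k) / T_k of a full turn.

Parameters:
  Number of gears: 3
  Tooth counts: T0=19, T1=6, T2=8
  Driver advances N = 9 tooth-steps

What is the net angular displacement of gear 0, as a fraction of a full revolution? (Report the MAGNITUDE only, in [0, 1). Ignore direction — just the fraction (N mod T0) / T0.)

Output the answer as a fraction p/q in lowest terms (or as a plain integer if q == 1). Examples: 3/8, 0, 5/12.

Answer: 9/19

Derivation:
Chain of 3 gears, tooth counts: [19, 6, 8]
  gear 0: T0=19, direction=positive, advance = 9 mod 19 = 9 teeth = 9/19 turn
  gear 1: T1=6, direction=negative, advance = 9 mod 6 = 3 teeth = 3/6 turn
  gear 2: T2=8, direction=positive, advance = 9 mod 8 = 1 teeth = 1/8 turn
Gear 0: 9 mod 19 = 9
Fraction = 9 / 19 = 9/19 (gcd(9,19)=1) = 9/19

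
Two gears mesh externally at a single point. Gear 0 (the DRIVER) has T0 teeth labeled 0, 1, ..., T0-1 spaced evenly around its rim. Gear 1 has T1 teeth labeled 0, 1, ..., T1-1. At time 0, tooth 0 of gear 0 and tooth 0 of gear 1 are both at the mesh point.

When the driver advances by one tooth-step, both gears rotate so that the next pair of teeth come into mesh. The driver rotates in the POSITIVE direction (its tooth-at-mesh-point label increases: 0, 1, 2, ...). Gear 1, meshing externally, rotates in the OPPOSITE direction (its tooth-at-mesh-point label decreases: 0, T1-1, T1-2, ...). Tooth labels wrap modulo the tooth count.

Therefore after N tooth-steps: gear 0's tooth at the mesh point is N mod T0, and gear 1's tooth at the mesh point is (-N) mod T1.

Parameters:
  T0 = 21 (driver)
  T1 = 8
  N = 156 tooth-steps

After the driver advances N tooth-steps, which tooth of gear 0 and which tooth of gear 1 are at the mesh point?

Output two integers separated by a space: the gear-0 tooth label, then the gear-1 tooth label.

Gear 0 (driver, T0=21): tooth at mesh = N mod T0
  156 = 7 * 21 + 9, so 156 mod 21 = 9
  gear 0 tooth = 9
Gear 1 (driven, T1=8): tooth at mesh = (-N) mod T1
  156 = 19 * 8 + 4, so 156 mod 8 = 4
  (-156) mod 8 = (-4) mod 8 = 8 - 4 = 4
Mesh after 156 steps: gear-0 tooth 9 meets gear-1 tooth 4

Answer: 9 4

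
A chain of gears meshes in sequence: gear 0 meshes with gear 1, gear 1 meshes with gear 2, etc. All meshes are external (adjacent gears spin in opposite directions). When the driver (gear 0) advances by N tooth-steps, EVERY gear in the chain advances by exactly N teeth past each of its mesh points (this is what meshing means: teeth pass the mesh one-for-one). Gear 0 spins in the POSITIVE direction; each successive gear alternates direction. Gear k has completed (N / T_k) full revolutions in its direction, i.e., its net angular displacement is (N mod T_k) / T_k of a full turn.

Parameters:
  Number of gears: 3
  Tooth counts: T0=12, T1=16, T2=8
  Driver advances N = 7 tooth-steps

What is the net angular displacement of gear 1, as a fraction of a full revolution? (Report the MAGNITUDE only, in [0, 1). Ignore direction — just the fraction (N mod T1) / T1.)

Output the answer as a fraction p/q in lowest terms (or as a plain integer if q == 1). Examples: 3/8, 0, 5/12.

Chain of 3 gears, tooth counts: [12, 16, 8]
  gear 0: T0=12, direction=positive, advance = 7 mod 12 = 7 teeth = 7/12 turn
  gear 1: T1=16, direction=negative, advance = 7 mod 16 = 7 teeth = 7/16 turn
  gear 2: T2=8, direction=positive, advance = 7 mod 8 = 7 teeth = 7/8 turn
Gear 1: 7 mod 16 = 7
Fraction = 7 / 16 = 7/16 (gcd(7,16)=1) = 7/16

Answer: 7/16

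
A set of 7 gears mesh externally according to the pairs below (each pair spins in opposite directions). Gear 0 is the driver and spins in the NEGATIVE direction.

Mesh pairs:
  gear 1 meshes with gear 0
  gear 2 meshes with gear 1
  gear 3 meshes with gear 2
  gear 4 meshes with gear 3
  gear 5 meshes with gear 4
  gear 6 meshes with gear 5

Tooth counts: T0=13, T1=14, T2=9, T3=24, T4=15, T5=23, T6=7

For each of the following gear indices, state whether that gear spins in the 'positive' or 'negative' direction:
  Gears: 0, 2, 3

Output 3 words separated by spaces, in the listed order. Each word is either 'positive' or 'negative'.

Gear 0 (driver): negative (depth 0)
  gear 1: meshes with gear 0 -> depth 1 -> positive (opposite of gear 0)
  gear 2: meshes with gear 1 -> depth 2 -> negative (opposite of gear 1)
  gear 3: meshes with gear 2 -> depth 3 -> positive (opposite of gear 2)
  gear 4: meshes with gear 3 -> depth 4 -> negative (opposite of gear 3)
  gear 5: meshes with gear 4 -> depth 5 -> positive (opposite of gear 4)
  gear 6: meshes with gear 5 -> depth 6 -> negative (opposite of gear 5)
Queried indices 0, 2, 3 -> negative, negative, positive

Answer: negative negative positive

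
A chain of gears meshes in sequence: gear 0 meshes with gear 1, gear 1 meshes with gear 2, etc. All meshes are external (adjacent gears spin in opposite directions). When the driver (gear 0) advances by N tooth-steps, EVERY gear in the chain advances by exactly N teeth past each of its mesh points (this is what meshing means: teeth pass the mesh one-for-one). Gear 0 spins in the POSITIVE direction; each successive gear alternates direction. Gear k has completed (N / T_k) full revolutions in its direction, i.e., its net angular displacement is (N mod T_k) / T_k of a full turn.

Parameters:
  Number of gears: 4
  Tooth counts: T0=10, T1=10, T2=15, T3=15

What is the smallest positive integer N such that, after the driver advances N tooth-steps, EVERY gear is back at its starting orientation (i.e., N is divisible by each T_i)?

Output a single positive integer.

Answer: 30

Derivation:
Gear k returns to start when N is a multiple of T_k.
All gears at start simultaneously when N is a common multiple of [10, 10, 15, 15]; the smallest such N is lcm(10, 10, 15, 15).
Start: lcm = T0 = 10
Fold in T1=10: gcd(10, 10) = 10; lcm(10, 10) = 10 * 10 / 10 = 100 / 10 = 10
Fold in T2=15: gcd(10, 15) = 5; lcm(10, 15) = 10 * 15 / 5 = 150 / 5 = 30
Fold in T3=15: gcd(30, 15) = 15; lcm(30, 15) = 30 * 15 / 15 = 450 / 15 = 30
Full cycle length = 30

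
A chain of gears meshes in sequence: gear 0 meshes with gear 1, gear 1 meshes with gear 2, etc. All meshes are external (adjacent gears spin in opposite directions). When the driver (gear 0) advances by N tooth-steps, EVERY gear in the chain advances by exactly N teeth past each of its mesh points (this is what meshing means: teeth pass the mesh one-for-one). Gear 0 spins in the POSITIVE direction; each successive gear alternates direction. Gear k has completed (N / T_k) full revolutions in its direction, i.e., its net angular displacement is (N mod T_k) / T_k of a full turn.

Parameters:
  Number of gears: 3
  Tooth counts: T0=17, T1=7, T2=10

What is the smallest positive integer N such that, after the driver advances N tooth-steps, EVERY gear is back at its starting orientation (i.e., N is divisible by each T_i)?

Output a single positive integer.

Answer: 1190

Derivation:
Gear k returns to start when N is a multiple of T_k.
All gears at start simultaneously when N is a common multiple of [17, 7, 10]; the smallest such N is lcm(17, 7, 10).
Start: lcm = T0 = 17
Fold in T1=7: gcd(17, 7) = 1; lcm(17, 7) = 17 * 7 / 1 = 119 / 1 = 119
Fold in T2=10: gcd(119, 10) = 1; lcm(119, 10) = 119 * 10 / 1 = 1190 / 1 = 1190
Full cycle length = 1190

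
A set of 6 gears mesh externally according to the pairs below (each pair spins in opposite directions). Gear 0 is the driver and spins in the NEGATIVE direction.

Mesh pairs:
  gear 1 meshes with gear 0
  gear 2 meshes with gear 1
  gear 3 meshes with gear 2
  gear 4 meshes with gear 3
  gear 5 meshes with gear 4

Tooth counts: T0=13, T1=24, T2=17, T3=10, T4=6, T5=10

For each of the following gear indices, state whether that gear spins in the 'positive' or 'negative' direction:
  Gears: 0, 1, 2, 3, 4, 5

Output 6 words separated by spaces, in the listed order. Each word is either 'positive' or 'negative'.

Gear 0 (driver): negative (depth 0)
  gear 1: meshes with gear 0 -> depth 1 -> positive (opposite of gear 0)
  gear 2: meshes with gear 1 -> depth 2 -> negative (opposite of gear 1)
  gear 3: meshes with gear 2 -> depth 3 -> positive (opposite of gear 2)
  gear 4: meshes with gear 3 -> depth 4 -> negative (opposite of gear 3)
  gear 5: meshes with gear 4 -> depth 5 -> positive (opposite of gear 4)
Queried indices 0, 1, 2, 3, 4, 5 -> negative, positive, negative, positive, negative, positive

Answer: negative positive negative positive negative positive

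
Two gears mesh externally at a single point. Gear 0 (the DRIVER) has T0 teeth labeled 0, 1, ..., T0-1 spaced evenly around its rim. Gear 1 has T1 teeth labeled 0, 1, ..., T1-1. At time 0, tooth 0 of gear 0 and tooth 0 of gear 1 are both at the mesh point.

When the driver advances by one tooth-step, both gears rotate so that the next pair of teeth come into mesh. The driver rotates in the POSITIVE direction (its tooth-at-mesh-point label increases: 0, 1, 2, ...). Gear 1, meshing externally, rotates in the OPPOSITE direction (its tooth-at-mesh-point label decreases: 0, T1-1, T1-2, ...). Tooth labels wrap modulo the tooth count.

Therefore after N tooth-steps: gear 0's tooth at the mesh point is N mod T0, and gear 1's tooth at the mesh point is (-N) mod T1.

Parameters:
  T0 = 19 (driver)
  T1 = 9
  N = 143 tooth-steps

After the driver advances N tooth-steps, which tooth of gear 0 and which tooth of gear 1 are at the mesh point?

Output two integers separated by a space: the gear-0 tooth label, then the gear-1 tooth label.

Answer: 10 1

Derivation:
Gear 0 (driver, T0=19): tooth at mesh = N mod T0
  143 = 7 * 19 + 10, so 143 mod 19 = 10
  gear 0 tooth = 10
Gear 1 (driven, T1=9): tooth at mesh = (-N) mod T1
  143 = 15 * 9 + 8, so 143 mod 9 = 8
  (-143) mod 9 = (-8) mod 9 = 9 - 8 = 1
Mesh after 143 steps: gear-0 tooth 10 meets gear-1 tooth 1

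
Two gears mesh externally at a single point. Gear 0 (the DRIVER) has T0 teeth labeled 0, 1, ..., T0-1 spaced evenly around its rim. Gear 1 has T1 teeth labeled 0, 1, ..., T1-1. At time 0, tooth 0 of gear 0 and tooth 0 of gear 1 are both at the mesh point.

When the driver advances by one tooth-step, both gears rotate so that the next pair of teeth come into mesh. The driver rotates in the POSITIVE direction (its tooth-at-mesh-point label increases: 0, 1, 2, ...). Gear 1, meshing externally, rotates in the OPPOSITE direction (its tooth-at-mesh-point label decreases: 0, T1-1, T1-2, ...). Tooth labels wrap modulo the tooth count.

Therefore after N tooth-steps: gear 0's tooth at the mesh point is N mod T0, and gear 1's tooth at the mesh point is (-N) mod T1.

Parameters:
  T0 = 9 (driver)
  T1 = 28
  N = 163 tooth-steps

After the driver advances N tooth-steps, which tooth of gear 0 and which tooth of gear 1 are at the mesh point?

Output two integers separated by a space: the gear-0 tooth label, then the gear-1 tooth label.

Answer: 1 5

Derivation:
Gear 0 (driver, T0=9): tooth at mesh = N mod T0
  163 = 18 * 9 + 1, so 163 mod 9 = 1
  gear 0 tooth = 1
Gear 1 (driven, T1=28): tooth at mesh = (-N) mod T1
  163 = 5 * 28 + 23, so 163 mod 28 = 23
  (-163) mod 28 = (-23) mod 28 = 28 - 23 = 5
Mesh after 163 steps: gear-0 tooth 1 meets gear-1 tooth 5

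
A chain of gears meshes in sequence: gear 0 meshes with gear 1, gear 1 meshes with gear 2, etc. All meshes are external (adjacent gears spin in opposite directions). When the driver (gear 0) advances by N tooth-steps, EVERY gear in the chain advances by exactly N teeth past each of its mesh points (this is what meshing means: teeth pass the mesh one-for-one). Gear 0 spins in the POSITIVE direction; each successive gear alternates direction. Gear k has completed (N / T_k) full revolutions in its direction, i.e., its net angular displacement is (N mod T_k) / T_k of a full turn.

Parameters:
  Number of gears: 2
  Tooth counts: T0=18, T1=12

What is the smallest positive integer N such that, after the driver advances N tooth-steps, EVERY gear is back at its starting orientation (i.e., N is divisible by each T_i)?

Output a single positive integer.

Answer: 36

Derivation:
Gear k returns to start when N is a multiple of T_k.
All gears at start simultaneously when N is a common multiple of [18, 12]; the smallest such N is lcm(18, 12).
Start: lcm = T0 = 18
Fold in T1=12: gcd(18, 12) = 6; lcm(18, 12) = 18 * 12 / 6 = 216 / 6 = 36
Full cycle length = 36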